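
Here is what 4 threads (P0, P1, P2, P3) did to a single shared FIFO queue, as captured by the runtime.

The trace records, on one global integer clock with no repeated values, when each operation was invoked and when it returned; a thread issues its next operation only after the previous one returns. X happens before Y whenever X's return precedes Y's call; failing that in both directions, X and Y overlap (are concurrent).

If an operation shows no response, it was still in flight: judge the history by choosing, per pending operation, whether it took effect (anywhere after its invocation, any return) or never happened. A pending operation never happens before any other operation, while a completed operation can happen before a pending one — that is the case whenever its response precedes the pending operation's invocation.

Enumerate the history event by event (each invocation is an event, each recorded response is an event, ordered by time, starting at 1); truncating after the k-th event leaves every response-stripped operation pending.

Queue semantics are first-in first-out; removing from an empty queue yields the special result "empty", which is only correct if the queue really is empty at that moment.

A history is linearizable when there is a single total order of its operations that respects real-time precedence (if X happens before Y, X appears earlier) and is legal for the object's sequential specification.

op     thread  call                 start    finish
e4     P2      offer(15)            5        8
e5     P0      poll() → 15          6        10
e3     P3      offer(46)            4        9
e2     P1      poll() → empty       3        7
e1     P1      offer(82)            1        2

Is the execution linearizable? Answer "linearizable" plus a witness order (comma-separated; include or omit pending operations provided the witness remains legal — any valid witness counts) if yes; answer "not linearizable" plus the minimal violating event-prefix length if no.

events 1..9 are fine; event 10 — the response of e5 at time 10 — makes the prefix non-linearizable
every one of the 24 real-time-consistent orders over 5 completed FIFO queue ops fails the sequential spec
take e1, e2, e3, e4, e5: step 2 already fails, because e2 poll() → empty cannot occur there
take e1, e2, e3, e5, e4: step 2 already fails, because e2 poll() → empty cannot occur there

not linearizable — minimal violating prefix: 10 events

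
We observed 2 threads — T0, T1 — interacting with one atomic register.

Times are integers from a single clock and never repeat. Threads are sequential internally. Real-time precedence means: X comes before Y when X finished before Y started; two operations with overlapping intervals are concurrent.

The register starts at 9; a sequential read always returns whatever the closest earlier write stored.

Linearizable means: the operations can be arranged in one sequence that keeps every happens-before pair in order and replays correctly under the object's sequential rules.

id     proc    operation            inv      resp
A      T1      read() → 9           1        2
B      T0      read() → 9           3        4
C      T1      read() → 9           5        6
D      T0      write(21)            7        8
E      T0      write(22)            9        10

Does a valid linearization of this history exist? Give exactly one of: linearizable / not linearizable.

a witness: A, B, C, D, E
step 1: A read() → 9 — value 9
step 2: B read() → 9 — value 9
step 3: C read() → 9 — value 9
step 4: D write(21) — value 21
step 5: E write(22) — value 22

linearizable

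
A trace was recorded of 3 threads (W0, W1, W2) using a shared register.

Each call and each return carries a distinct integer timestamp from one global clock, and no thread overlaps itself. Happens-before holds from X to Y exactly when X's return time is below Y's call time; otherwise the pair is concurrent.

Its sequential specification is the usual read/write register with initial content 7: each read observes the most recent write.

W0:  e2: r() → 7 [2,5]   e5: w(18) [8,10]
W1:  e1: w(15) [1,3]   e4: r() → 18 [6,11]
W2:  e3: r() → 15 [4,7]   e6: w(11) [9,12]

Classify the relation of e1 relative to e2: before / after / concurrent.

e1 spans [1,3], e2 spans [2,5]
the intervals overlap in both directions

concurrent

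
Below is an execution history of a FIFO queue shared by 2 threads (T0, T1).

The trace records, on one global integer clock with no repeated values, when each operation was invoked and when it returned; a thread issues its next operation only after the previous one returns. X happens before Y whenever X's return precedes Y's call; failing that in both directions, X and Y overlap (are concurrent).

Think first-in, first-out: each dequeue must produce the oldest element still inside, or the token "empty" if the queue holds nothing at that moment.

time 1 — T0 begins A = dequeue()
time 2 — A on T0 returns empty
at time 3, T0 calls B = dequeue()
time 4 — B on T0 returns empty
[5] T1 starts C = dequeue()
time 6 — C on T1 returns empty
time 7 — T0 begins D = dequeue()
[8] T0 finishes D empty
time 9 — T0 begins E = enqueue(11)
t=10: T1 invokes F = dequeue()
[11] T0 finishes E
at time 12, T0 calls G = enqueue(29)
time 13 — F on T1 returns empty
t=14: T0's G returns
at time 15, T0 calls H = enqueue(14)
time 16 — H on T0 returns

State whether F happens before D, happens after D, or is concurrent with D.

after

F spans [10,13], D spans [7,8]
resp(D)=8 < inv(F)=10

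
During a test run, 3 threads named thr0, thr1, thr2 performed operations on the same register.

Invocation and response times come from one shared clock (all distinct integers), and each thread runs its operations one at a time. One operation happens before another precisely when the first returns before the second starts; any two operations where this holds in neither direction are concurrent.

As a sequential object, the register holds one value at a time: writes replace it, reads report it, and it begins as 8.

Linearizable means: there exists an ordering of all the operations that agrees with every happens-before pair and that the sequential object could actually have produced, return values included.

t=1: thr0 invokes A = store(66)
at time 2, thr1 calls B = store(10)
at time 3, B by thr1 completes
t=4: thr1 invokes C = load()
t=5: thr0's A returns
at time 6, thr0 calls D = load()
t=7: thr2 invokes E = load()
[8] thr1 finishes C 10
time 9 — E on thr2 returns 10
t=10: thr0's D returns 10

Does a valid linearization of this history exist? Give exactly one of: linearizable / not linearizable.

a witness: A, B, C, D, E
1. A store(66), leaving value 66
2. B store(10), leaving value 10
3. C load() → 10, leaving value 10
4. D load() → 10, leaving value 10
5. E load() → 10, leaving value 10

linearizable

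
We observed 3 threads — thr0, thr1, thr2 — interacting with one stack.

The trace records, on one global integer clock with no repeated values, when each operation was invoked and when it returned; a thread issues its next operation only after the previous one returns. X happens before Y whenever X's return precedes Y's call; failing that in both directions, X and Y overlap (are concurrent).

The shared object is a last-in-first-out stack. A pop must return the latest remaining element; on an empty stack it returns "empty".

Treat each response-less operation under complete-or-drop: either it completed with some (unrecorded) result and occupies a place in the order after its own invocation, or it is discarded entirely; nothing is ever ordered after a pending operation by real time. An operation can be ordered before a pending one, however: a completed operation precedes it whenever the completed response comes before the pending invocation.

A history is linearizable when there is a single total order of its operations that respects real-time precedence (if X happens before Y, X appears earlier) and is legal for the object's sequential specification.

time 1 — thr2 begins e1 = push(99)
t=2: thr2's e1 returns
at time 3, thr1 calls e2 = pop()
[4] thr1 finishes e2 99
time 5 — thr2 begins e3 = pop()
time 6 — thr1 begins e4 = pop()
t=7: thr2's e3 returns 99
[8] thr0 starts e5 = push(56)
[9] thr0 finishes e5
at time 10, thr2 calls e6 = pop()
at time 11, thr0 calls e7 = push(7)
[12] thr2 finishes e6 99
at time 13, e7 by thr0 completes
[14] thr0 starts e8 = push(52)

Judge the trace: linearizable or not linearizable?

not linearizable

cut after 6 events: linearizable; cut after 7 events (e3 responds, time 7): not linearizable
exhaustive check: the 3 completed stack ops admit one real-time order; illegal
no escape via the 1 pending operation (e4): every completion choice fails
one such order, e1, e2, e3 (pending dropped), breaks at step 3 where e3 pop() → 99 is illegal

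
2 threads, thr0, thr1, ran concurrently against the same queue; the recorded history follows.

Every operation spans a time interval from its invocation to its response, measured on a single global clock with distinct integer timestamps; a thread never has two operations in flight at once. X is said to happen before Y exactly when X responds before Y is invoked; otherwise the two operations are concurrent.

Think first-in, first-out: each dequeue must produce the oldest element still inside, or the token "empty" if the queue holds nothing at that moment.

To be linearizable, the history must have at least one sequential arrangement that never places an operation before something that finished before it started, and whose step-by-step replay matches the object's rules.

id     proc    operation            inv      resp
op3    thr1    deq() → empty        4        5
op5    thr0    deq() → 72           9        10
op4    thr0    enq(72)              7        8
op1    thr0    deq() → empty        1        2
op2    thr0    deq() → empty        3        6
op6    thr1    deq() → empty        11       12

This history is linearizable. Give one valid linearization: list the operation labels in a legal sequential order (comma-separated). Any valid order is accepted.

step 1: op1 deq() → empty — queue <>
step 2: op2 deq() → empty — queue <>
step 3: op3 deq() → empty — queue <>
step 4: op4 enq(72) — queue <72>
step 5: op5 deq() → 72 — queue <>
step 6: op6 deq() → empty — queue <>

op1, op2, op3, op4, op5, op6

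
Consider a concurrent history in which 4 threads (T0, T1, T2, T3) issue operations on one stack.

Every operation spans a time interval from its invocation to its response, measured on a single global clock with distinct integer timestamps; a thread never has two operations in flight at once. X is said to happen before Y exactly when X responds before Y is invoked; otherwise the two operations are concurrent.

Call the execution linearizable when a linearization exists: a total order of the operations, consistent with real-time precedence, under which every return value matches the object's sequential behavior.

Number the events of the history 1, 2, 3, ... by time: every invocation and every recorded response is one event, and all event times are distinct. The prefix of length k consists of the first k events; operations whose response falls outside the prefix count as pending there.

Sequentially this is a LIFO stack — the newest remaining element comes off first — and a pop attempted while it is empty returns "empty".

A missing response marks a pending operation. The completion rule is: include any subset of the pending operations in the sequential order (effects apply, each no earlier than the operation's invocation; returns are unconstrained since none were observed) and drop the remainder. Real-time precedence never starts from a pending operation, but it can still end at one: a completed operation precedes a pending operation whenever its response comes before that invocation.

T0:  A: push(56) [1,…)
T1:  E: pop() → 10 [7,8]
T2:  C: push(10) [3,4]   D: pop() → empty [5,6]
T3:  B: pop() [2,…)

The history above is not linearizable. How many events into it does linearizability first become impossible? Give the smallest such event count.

events 1..7 are still linearizable — one witness is C, B, D:
after step 1 (C push(10)): stack <10>
after step 2 (B pop() (pending, included)): stack <>
after step 3 (D pop() → empty): stack <>
adding event 8 (E responds at 8) leaves no legal real-time order
no completion choice of the 2 pending operations (A, B) rescues it — every subset was tried
for example C, D, E (pending dropped) fails at step 2: D pop() → empty is not legal there

8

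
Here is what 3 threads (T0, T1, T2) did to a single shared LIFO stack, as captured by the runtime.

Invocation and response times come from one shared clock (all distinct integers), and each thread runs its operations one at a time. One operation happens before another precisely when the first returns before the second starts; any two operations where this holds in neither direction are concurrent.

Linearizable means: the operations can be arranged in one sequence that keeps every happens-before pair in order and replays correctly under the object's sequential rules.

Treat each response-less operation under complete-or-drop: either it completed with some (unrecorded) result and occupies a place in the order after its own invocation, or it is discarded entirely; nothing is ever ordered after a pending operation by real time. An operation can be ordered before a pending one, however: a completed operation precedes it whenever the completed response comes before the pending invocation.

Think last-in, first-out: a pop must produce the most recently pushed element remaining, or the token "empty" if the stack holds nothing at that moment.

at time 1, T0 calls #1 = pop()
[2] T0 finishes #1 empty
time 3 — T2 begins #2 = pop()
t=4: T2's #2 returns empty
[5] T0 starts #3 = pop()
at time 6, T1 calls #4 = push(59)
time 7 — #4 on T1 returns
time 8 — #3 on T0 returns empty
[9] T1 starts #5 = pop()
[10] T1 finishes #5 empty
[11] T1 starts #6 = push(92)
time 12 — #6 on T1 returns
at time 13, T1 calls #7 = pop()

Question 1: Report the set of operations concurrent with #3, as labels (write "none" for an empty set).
overlap test against #3 [5,8]: concurrent iff the interval meets 5..8
#1 [1,2]: before
#2 [3,4]: before
#4 [6,7]: concurrent
#5 [9,10]: after
#6 [11,12]: after
#7 [13,…): after

#4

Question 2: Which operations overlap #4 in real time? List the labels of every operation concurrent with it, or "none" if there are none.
#4 spans [6,7]: anything still running between times 6 and 7 counts as concurrent
#1 [1,2]: before
#2 [3,4]: before
#3 [5,8]: concurrent
#5 [9,10]: after
#6 [11,12]: after
#7 [13,…): after

#3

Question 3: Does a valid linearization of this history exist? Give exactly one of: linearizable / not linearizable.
already the first 10 events (up to #5's response at time 10) admit no linearization; the first 9 still do
all 2 real-time-respecting orders fail — 5 completed LIFO stack operations, no legal replay
one such order, #1, #2, #3, #4, #5, breaks at step 5 where #5 pop() → empty is illegal
one such order, #1, #2, #4, #3, #5, breaks at step 4 where #3 pop() → empty is illegal

not linearizable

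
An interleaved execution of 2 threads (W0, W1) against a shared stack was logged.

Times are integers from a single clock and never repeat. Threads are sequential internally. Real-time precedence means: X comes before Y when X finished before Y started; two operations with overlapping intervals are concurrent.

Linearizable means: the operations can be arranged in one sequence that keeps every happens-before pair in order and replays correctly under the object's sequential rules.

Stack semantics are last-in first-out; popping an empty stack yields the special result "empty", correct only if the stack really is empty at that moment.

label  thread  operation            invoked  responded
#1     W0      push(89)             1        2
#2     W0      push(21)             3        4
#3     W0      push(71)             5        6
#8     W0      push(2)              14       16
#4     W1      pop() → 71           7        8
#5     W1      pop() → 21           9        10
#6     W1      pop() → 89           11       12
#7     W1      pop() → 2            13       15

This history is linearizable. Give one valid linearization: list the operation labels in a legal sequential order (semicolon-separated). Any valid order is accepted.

step 1: #1 push(89) — stack <89>
step 2: #2 push(21) — stack <89,21>
step 3: #3 push(71) — stack <89,21,71>
step 4: #4 pop() → 71 — stack <89,21>
step 5: #5 pop() → 21 — stack <89>
step 6: #6 pop() → 89 — stack <>
step 7: #8 push(2) — stack <2>
step 8: #7 pop() → 2 — stack <>

#1; #2; #3; #4; #5; #6; #8; #7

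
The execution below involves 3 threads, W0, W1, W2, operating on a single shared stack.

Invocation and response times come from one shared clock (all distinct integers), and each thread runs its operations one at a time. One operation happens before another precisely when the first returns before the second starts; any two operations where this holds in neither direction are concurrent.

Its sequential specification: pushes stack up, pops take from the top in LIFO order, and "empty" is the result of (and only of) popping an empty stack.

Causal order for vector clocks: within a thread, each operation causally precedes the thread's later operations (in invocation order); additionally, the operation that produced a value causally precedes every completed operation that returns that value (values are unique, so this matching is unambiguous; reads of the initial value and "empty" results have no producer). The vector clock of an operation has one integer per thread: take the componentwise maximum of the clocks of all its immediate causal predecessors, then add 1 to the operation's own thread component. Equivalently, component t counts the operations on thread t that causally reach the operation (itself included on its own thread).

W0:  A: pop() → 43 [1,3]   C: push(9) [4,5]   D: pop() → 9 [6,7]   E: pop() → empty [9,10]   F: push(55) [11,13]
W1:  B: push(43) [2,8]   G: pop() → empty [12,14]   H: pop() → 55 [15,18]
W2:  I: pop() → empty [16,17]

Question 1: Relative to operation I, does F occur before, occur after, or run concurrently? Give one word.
F spans [11,13], I spans [16,17]
resp(F)=13 < inv(I)=16

before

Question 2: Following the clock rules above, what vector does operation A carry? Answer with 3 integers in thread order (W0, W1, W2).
invoked at 16, I has no predecessors; its own W2 bump gives (0, 0, 1)
invoked at 2, B has no predecessors; its own W1 bump gives (0, 1, 0)
merge at G (invoked 12): VC(B)=(0, 1, 0), own-thread bump on W1 → (0, 2, 0)
merge at A (invoked 1): VC(B)=(0, 1, 0), own-thread bump on W0 → (1, 1, 0)
merge at C (invoked 4): VC(A)=(1, 1, 0), own-thread bump on W0 → (2, 1, 0)
merge at D (invoked 6): VC(C)=(2, 1, 0), own-thread bump on W0 → (3, 1, 0)
merge at E (invoked 9): VC(D)=(3, 1, 0), own-thread bump on W0 → (4, 1, 0)
merge at F (invoked 11): VC(E)=(4, 1, 0), own-thread bump on W0 → (5, 1, 0)
merge at H (invoked 15): VC(F)=(5, 1, 0), VC(G)=(0, 2, 0), own-thread bump on W1 → (5, 3, 0)
target: VC(A) = (1, 1, 0)

(1, 1, 0)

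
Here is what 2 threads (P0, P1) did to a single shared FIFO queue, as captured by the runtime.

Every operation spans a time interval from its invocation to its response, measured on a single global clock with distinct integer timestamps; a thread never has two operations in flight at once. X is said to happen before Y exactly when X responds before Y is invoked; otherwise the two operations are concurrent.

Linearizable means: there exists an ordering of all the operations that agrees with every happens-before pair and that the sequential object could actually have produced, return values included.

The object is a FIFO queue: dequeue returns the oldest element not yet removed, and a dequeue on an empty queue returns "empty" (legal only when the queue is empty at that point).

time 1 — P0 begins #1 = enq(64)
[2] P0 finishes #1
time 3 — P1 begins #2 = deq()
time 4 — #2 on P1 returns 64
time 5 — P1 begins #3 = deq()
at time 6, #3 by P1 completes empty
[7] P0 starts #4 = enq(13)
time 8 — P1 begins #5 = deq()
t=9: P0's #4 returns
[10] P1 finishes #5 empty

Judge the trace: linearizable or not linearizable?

one valid linearization: #1, #2, #3, #5, #4
step 1: #1 enq(64) — queue <64>
step 2: #2 deq() → 64 — queue <>
step 3: #3 deq() → empty — queue <>
step 4: #5 deq() → empty — queue <>
step 5: #4 enq(13) — queue <13>

linearizable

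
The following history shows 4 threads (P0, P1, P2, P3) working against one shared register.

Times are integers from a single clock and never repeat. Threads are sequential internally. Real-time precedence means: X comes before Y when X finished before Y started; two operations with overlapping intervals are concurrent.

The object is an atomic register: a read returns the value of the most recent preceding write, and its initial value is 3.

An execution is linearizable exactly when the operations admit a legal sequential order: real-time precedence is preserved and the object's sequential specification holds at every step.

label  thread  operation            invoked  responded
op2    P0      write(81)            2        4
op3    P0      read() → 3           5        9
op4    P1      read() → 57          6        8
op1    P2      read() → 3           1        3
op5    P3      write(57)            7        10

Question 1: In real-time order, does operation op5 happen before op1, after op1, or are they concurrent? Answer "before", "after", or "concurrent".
after

op5 spans [7,10], op1 spans [1,3]
resp(op1)=3 < inv(op5)=7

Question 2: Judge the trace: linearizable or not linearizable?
not linearizable

events 1..8 are fine; event 9 — the response of op3 at time 9 — makes the prefix non-linearizable
all 4 real-time-respecting orders fail — 4 completed register operations, no legal replay
no completion choice of the 1 pending operation (op5) rescues it — every subset was tried
e.g. op1, op2, op3, op4 (pending dropped): illegal at step 3, since op3 read() → 3 cannot apply there
e.g. op1, op2, op4, op3 (pending dropped): illegal at step 3, since op4 read() → 57 cannot apply there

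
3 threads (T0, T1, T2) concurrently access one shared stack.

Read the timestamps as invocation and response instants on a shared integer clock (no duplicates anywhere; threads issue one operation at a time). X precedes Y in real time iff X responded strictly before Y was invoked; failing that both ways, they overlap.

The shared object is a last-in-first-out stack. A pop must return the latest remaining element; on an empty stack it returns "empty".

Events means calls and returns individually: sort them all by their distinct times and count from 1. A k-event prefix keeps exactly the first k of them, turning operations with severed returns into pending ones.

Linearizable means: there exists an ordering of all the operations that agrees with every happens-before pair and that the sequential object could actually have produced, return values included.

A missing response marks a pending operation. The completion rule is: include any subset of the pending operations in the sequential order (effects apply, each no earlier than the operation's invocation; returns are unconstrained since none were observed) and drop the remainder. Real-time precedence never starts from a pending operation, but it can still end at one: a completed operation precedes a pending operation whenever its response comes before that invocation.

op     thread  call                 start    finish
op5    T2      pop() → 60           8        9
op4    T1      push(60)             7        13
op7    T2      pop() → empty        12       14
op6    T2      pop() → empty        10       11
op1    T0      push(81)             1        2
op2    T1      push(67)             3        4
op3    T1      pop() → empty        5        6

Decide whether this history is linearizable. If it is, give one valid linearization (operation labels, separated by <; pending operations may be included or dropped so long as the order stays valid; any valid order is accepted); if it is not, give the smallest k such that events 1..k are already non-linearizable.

events 1..5 are fine; event 6 — the response of op3 at time 6 — makes the prefix non-linearizable
exhaustive check: the 3 completed stack ops admit one real-time order; illegal
one such order, op1, op2, op3, breaks at step 3 where op3 pop() → empty is illegal

not linearizable — minimal violating prefix: 6 events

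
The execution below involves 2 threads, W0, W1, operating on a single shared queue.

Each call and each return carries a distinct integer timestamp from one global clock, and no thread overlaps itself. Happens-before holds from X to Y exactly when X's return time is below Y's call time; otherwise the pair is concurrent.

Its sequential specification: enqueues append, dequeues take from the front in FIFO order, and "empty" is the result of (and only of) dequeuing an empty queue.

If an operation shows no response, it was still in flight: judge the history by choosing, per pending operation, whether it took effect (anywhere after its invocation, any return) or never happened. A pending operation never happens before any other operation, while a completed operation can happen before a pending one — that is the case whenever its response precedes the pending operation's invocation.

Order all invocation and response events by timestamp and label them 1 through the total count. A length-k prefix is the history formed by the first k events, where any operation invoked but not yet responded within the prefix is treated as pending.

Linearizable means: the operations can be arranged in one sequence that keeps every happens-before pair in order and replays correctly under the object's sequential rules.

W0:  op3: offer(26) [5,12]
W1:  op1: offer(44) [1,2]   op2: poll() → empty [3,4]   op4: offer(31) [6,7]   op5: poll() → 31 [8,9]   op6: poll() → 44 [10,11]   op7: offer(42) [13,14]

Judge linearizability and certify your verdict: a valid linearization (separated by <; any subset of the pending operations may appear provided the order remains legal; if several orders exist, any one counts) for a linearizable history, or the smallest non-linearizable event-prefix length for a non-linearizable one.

cut after 3 events: linearizable; cut after 4 events (op2 responds, time 4): not linearizable
one real-time candidate order over the 2 completed operations — the queue replay rejects it
sample order op1, op2 stalls at step 2 — op2 poll() → empty has no legal effect

not linearizable — minimal violating prefix: 4 events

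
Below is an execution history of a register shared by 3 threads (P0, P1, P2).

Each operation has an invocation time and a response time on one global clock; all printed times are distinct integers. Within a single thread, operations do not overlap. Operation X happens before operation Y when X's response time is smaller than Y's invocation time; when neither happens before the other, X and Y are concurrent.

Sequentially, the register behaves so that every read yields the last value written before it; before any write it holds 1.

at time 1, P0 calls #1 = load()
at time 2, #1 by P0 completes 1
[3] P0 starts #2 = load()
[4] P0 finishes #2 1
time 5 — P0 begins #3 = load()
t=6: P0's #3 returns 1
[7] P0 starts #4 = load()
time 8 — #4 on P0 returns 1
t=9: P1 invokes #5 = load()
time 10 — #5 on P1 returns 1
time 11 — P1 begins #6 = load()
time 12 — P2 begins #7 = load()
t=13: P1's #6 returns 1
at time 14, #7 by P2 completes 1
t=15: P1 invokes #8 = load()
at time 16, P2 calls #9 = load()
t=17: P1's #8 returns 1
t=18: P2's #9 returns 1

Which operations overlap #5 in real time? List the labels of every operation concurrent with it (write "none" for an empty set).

#5 runs from 9 to 10; window-overlapping ops are concurrent
#1 [1,2]: before
#2 [3,4]: before
#3 [5,6]: before
#4 [7,8]: before
#6 [11,13]: after
#7 [12,14]: after
#8 [15,17]: after
#9 [16,18]: after

none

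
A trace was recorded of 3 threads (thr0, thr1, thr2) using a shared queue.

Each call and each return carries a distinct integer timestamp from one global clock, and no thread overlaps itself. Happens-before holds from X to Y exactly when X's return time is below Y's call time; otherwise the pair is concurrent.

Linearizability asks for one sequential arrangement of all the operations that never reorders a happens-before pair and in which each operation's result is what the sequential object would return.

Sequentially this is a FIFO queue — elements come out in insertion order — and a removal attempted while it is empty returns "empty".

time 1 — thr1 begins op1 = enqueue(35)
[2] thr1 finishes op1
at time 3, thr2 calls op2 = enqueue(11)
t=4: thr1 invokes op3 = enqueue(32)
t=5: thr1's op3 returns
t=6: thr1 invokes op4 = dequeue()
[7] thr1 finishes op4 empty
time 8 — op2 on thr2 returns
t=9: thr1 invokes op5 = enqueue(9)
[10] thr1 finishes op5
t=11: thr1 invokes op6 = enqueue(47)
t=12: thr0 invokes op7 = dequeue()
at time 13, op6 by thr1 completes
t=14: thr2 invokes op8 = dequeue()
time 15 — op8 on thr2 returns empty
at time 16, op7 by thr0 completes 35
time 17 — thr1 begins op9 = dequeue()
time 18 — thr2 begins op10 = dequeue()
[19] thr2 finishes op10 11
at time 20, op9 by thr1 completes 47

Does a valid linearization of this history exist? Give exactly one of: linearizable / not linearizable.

events 1..6 are fine; event 7 — the response of op4 at time 7 — makes the prefix non-linearizable
exhaustive check: the 3 completed queue ops admit one real-time order; illegal
no completion choice of the 1 pending operation (op2) rescues it — every subset was tried
e.g. op1, op3, op4 (pending dropped): illegal at step 3, since op4 dequeue() → empty cannot apply there

not linearizable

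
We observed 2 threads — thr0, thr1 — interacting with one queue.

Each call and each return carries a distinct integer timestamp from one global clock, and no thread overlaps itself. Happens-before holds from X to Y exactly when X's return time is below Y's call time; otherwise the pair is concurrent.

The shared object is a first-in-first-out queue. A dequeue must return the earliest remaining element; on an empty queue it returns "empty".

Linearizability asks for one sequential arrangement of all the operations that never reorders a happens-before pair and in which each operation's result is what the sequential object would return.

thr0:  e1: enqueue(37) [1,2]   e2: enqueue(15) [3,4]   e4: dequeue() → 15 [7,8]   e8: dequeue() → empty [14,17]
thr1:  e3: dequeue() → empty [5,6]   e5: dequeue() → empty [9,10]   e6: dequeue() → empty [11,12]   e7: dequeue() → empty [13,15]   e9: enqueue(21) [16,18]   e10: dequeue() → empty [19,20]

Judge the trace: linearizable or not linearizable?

through event 5 a valid linearization exists; event 6 (e3 responding at time 6) ends that
the completed operations (3 total) allow one real-time order; the queue replay rejects it
take e1, e2, e3: step 3 already fails, because e3 dequeue() → empty cannot occur there

not linearizable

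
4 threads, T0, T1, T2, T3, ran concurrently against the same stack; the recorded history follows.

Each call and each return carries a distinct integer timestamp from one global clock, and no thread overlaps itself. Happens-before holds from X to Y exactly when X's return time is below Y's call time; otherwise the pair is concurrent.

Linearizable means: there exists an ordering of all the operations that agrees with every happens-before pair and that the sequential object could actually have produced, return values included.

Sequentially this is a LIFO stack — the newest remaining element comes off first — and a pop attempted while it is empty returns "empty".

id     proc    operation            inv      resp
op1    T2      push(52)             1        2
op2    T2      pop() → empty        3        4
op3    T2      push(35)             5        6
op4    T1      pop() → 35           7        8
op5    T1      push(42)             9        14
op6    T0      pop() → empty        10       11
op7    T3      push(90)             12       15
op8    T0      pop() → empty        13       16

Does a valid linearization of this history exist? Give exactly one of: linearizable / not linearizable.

not linearizable

the violation lands at event 4, op2's response at time 4: events 1..3 linearize, events 1..4 do not
the completed operations (2 total) allow one real-time order; the stack replay rejects it
one such order, op1, op2, breaks at step 2 where op2 pop() → empty is illegal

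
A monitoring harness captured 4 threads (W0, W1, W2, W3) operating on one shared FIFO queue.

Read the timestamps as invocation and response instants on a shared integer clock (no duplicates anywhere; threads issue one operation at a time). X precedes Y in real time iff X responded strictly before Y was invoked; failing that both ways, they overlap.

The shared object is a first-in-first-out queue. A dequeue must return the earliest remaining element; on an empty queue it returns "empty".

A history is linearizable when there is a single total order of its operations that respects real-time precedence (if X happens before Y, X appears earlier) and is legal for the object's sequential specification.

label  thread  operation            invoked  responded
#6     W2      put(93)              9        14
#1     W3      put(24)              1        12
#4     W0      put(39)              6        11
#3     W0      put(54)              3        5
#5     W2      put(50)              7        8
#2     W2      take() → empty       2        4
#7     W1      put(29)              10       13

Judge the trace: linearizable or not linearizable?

linearizable

one valid linearization: #2, #1, #3, #4, #5, #6, #7
after step 1 (#2 take() → empty): queue <>
after step 2 (#1 put(24)): queue <24>
after step 3 (#3 put(54)): queue <24,54>
after step 4 (#4 put(39)): queue <24,54,39>
after step 5 (#5 put(50)): queue <24,54,39,50>
after step 6 (#6 put(93)): queue <24,54,39,50,93>
after step 7 (#7 put(29)): queue <24,54,39,50,93,29>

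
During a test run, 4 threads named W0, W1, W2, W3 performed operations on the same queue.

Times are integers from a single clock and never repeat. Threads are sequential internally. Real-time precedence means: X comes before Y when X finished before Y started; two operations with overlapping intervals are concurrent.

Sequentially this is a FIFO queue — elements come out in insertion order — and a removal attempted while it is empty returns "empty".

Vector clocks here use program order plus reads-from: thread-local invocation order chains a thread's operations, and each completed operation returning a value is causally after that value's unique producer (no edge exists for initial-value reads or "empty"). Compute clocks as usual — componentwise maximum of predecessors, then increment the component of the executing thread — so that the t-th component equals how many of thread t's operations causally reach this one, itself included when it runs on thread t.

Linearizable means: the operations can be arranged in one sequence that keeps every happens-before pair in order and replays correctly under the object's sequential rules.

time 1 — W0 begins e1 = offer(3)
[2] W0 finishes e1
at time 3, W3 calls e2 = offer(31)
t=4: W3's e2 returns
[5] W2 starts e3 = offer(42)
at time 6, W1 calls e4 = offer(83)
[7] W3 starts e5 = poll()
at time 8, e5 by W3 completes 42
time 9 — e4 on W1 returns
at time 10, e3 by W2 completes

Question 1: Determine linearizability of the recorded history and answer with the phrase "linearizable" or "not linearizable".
not linearizable

cut after 7 events: linearizable; cut after 8 events (e5 responds, time 8): not linearizable
a single order respects real time; the 3 completed queue operations fail replay along it
every completion of the 2 pending operations (e3, e4) was checked; none linearizes
sample order e1, e2, e5 (pending dropped) stalls at step 3 — e5 poll() → 42 has no legal effect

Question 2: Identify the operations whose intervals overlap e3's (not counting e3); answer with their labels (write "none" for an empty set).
e4, e5

e3 spans [5,10]: anything still running between times 5 and 10 counts as concurrent
e1 [1,2]: before
e2 [3,4]: before
e4 [6,9]: concurrent
e5 [7,8]: concurrent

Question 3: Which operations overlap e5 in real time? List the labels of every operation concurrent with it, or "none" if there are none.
e3, e4

e5 runs from 7 to 8; window-overlapping ops are concurrent
e1 [1,2]: before
e2 [3,4]: before
e3 [5,10]: concurrent
e4 [6,9]: concurrent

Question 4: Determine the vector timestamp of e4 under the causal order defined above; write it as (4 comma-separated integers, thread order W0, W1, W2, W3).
(0, 1, 0, 0)

e2, invoked 3, has no incoming edges; only W3's bump applies → (0, 0, 0, 1)
e3, invoked 5, has no incoming edges; only W2's bump applies → (0, 0, 1, 0)
e4, invoked 6, has no incoming edges; only W1's bump applies → (0, 1, 0, 0)
e1, invoked 1, has no incoming edges; only W0's bump applies → (1, 0, 0, 0)
invoked at 7, e5 merges VC(e2)=(0, 0, 0, 1), VC(e3)=(0, 0, 1, 0) and bumps W3's slot → (0, 0, 1, 2)
target: VC(e4) = (0, 1, 0, 0)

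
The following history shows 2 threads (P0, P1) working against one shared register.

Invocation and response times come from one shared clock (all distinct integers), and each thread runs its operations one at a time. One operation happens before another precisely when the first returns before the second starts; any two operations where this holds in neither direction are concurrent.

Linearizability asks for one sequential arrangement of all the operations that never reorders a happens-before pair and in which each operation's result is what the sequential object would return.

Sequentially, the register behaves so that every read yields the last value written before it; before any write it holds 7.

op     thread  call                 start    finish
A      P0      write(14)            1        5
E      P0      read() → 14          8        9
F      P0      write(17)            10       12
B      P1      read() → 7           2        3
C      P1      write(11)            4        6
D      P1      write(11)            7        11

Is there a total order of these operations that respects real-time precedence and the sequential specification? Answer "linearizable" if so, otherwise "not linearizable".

linearizable

witness order: B, C, A, E, D, F
after step 1 (B read() → 7): value 7
after step 2 (C write(11)): value 11
after step 3 (A write(14)): value 14
after step 4 (E read() → 14): value 14
after step 5 (D write(11)): value 11
after step 6 (F write(17)): value 17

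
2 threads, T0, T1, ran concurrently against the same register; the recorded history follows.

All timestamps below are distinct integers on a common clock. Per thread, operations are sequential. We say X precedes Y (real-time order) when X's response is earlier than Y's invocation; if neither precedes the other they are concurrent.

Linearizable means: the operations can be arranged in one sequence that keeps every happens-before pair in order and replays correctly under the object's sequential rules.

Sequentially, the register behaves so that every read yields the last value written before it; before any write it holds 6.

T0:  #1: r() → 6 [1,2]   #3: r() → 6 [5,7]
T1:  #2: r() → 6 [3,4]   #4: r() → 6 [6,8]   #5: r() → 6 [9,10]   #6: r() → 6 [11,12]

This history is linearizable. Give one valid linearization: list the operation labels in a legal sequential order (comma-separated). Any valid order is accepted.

#1, #2, #3, #4, #5, #6

after step 1 (#1 r() → 6): value 6
after step 2 (#2 r() → 6): value 6
after step 3 (#3 r() → 6): value 6
after step 4 (#4 r() → 6): value 6
after step 5 (#5 r() → 6): value 6
after step 6 (#6 r() → 6): value 6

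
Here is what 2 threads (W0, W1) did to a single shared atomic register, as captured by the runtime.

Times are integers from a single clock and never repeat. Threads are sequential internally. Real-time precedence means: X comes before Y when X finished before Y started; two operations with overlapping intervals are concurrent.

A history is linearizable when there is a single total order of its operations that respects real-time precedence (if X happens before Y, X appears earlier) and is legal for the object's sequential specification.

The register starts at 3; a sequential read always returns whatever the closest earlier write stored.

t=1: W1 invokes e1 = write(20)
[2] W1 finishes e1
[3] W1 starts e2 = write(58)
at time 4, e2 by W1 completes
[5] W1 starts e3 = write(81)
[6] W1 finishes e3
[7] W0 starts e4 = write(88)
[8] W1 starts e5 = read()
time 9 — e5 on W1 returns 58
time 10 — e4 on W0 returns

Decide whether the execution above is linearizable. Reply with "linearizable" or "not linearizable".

not linearizable

prefix check: 1..8 passes, 1..9 fails once e5's time-9 response joins
the sole real-time-consistent order of 4 completed operations fails the atomic register replay
include/drop combinations of the 1 pending operation (e4) were all tried; none helps
one such order, e1, e2, e3, e5 (pending dropped), breaks at step 4 where e5 read() → 58 is illegal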